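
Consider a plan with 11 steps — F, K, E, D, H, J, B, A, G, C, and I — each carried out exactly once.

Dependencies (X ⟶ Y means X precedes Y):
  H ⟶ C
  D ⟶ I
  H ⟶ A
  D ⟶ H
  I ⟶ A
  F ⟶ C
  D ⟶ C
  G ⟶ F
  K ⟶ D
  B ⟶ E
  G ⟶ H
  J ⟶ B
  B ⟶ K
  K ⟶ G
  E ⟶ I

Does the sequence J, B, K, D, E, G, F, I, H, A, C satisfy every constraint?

Yes

Checking each listed constraint against this order: for instance, D is in position 4 and C in position 11, so that constraint holds — and the remaining constraints check out the same way.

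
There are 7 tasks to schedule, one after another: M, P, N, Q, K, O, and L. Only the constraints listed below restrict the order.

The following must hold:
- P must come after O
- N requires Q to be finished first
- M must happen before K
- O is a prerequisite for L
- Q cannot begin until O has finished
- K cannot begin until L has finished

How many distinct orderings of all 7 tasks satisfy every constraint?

150

The tasks with no prerequisites are M, O; any of them can be placed first.
Counting all ways to extend the partial order to a total order gives 150.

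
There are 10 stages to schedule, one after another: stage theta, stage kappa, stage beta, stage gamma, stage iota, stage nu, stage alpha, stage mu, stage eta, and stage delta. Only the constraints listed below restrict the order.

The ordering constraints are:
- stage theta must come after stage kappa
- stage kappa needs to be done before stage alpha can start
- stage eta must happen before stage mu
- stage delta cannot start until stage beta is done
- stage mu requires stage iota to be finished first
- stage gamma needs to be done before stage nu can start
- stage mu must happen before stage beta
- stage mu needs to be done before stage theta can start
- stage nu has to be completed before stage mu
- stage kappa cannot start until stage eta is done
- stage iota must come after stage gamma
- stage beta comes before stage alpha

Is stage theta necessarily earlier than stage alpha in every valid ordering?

Nothing in the constraints links stage theta and stage alpha; they are unordered relative to each other.
There exist valid orderings with stage alpha before stage theta, so stage theta is not required to come first.

No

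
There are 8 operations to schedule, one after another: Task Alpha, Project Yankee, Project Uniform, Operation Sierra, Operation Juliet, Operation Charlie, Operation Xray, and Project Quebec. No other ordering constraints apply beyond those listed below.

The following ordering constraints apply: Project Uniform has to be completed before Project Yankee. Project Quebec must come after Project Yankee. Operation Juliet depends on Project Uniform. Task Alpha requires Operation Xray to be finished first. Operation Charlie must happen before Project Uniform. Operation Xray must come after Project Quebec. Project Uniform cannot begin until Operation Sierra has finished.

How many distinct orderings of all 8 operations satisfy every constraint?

2 operations have no prerequisites (Operation Sierra, Operation Charlie), so any of them could come first.
Enumerating by repeatedly choosing an available operation (one whose prerequisites are all placed) gives 10 distinct complete orderings.

10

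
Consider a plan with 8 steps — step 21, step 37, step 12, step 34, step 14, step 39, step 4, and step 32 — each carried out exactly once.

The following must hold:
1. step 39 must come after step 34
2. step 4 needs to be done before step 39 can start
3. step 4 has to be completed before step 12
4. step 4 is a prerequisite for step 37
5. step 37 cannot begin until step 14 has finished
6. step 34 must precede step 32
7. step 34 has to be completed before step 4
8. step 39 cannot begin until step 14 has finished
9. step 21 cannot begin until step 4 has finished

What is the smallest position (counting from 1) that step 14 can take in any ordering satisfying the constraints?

Nothing is required before step 14; it can be the very first step.

1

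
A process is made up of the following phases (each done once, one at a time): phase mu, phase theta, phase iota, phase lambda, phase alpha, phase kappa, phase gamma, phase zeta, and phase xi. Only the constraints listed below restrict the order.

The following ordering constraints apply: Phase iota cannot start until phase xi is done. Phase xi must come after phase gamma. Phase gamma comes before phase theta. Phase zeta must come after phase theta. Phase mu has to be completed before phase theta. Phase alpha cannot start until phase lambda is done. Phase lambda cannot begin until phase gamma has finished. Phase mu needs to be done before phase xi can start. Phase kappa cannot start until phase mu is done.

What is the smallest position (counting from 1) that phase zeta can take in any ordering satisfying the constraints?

The phases that are forced before phase zeta, directly or transitively, are phase mu, phase theta, phase gamma. That's 3 phases.
So at minimum 3 phases come before phase zeta, putting phase zeta no earlier than position 4. That position is achievable by scheduling exactly those predecessors first.

4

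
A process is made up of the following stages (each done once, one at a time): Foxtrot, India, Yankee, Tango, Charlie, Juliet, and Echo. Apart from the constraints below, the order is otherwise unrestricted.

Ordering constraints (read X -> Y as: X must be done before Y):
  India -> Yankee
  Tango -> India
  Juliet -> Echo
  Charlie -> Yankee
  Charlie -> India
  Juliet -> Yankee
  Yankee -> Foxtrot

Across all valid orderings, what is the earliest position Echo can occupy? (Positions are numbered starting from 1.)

The only stage forced before Echo (directly or transitively) is Juliet.
With 1 mandatory predecessor, the earliest Echo can sit is position 1+1 = 2, and placing just that one first achieves it.

2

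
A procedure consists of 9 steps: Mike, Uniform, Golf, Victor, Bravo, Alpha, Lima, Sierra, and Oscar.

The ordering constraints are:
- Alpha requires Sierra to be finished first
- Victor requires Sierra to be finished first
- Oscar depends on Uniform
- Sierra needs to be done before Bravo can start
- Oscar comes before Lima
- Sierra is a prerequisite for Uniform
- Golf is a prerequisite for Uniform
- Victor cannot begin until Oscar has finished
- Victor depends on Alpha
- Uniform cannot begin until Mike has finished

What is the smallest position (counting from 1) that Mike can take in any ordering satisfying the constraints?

1

Mike has no prerequisites at all, so it can go in position 1.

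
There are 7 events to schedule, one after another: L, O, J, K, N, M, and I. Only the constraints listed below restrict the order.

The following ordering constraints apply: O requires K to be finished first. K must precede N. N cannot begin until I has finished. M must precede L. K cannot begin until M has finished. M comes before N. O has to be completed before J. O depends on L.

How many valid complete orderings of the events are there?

The events with no prerequisites are M, I; any of them can be placed first.
Systematically extending each partial ordering one event at a time and counting, there are 33 complete orderings.

33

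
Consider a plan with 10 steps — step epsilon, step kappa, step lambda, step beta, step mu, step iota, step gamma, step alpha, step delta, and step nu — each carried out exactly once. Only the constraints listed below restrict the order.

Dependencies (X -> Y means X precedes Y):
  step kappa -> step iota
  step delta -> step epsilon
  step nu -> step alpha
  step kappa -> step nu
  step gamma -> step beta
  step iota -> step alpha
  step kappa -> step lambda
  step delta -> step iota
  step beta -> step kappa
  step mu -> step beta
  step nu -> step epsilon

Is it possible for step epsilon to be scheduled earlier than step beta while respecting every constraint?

Following step beta → step kappa → step nu → step epsilon, step beta must precede step epsilon in every valid ordering.
So no valid ordering can have step epsilon before step beta.

No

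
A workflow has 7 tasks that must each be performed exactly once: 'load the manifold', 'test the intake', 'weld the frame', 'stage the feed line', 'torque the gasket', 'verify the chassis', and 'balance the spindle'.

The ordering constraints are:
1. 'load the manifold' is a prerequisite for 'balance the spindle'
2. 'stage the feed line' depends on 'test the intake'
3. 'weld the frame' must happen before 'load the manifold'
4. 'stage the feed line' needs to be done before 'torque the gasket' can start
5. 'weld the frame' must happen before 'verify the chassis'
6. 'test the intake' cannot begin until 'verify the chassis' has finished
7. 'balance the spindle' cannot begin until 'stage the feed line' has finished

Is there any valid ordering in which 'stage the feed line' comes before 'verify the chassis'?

Following 'verify the chassis' → 'test the intake' → 'stage the feed line', 'verify the chassis' must precede 'stage the feed line' in every valid ordering.
Hence 'stage the feed line' can never be scheduled before 'verify the chassis'.

No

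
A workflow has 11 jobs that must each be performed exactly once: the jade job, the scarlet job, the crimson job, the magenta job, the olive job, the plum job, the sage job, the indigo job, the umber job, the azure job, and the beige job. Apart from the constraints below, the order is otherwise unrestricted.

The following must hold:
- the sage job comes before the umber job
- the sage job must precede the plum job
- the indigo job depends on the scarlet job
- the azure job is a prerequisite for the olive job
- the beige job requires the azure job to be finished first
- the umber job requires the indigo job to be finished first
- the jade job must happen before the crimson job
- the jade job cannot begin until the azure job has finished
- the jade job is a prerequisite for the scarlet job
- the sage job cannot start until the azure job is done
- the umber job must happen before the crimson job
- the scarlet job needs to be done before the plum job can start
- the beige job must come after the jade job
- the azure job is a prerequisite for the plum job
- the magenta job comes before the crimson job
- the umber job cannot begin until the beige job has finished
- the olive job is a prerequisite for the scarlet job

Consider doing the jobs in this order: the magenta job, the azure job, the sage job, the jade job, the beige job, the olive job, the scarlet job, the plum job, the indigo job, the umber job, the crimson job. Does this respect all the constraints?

Every stated constraint is respected: the magenta job sits at position 1, ahead of the crimson job at position 11, and each of the other listed pairs likewise has the predecessor earlier in the sequence.

Yes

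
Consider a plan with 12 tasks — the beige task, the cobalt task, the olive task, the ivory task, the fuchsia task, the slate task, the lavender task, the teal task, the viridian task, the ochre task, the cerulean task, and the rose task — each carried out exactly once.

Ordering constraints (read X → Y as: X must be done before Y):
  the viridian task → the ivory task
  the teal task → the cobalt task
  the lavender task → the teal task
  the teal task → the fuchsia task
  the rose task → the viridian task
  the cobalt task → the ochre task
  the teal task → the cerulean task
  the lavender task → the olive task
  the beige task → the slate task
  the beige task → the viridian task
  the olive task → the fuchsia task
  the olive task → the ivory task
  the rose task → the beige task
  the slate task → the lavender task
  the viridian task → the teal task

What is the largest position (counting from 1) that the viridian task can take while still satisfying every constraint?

6

Following every chain forward from the viridian task, the tasks that must come later are the cobalt task, the ivory task, the fuchsia task, the teal task, the ochre task, the cerulean task — 6 of them.
So at least 6 tasks follow the viridian task, putting the viridian task no later than position 6. That position is achievable by scheduling everything else first.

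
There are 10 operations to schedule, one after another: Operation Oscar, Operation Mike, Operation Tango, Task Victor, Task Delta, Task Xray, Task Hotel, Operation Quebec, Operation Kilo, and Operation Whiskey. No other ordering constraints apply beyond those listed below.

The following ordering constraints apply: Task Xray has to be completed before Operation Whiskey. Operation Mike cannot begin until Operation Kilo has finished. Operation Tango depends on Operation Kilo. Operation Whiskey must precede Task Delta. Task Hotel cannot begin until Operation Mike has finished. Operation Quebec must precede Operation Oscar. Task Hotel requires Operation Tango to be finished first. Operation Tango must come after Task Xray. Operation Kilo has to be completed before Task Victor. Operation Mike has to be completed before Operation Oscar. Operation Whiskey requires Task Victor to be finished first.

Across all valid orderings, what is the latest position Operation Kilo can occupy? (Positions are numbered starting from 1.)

Following every chain forward from Operation Kilo, the operations that must come later are Operation Oscar, Operation Mike, Operation Tango, Task Victor, Task Delta, Task Hotel, Operation Whiskey — 7 of them.
With 7 mandatory successors out of 10 operations total, the latest slot for Operation Kilo is 10−7 = 3, and it's reachable by doing all non-successors before Operation Kilo.

3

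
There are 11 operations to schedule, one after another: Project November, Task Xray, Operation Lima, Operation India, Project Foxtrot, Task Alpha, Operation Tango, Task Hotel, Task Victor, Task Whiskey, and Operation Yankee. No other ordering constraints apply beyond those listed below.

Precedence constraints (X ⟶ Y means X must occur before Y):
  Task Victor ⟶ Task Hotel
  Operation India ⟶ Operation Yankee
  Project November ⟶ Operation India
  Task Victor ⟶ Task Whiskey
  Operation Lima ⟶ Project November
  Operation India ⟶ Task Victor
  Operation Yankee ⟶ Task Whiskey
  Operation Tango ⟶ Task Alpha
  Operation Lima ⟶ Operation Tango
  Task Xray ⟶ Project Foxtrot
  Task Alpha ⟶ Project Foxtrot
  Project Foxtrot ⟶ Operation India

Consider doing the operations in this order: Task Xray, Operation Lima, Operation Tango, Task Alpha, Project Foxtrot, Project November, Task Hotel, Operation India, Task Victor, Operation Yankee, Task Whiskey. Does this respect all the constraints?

Here Task Victor comes after Task Hotel.
But one of the constraints requires Task Victor before Task Hotel, so this ordering violates it.

No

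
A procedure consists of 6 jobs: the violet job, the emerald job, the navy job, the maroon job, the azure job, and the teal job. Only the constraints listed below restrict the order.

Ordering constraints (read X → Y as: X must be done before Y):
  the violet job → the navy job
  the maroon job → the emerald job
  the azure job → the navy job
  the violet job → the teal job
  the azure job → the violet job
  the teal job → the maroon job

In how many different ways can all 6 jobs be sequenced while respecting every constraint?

4

Only the azure job has no prerequisites, so it must go first.
Systematically extending each partial ordering one job at a time and counting, there are 4 complete orderings.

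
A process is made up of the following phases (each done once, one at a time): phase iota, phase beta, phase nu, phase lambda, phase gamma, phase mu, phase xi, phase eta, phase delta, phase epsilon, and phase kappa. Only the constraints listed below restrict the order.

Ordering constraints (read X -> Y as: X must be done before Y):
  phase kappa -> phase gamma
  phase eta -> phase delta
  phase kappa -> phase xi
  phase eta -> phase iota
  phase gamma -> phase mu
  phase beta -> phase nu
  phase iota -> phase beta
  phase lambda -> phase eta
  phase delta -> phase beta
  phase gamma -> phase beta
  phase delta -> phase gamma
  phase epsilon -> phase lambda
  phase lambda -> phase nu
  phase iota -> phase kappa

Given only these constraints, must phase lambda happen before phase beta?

Following the dependencies: phase lambda → phase eta → phase delta → phase beta.
So phase lambda must precede phase beta in any valid ordering.

Yes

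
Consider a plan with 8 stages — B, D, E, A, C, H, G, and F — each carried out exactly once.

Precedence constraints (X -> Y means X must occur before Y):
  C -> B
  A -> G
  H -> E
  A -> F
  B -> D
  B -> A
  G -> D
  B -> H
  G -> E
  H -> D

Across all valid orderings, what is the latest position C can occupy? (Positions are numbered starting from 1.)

1

The stages that are forced after C, directly or by a chain of constraints, are B, D, E, A, H, G, F. That's 7 stages.
With 7 mandatory successors out of 8 stages total, the latest slot for C is 8−7 = 1, and it's reachable by doing all non-successors before C.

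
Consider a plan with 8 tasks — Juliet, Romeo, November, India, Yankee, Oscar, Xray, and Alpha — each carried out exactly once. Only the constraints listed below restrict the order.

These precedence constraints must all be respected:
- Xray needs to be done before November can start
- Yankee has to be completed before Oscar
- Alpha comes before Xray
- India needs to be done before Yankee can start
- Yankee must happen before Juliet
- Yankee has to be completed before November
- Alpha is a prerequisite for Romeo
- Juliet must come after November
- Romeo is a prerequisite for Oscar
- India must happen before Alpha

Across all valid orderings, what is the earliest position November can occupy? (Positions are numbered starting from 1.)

Every task that must precede November has to come before it. Tracing all chains that end at November, those tasks are: India, Yankee, Xray, Alpha — 4 in total.
With 4 mandatory predecessors, the earliest November can sit is position 4+1 = 5, and placing just those 4 first achieves it.

5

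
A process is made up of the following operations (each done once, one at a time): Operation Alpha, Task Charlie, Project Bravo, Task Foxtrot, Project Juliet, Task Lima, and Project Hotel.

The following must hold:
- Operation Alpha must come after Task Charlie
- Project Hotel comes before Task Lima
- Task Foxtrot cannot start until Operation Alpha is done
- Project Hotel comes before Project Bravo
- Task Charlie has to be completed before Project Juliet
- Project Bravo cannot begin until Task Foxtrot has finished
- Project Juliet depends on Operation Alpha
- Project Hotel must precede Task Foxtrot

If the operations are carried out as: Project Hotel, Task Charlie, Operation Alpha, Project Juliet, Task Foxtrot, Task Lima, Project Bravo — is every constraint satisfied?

Going through the constraints one by one, each required predecessor appears earlier in the sequence than its dependent — e.g. Project Hotel (position 1) is before Project Bravo (position 7), as required.

Yes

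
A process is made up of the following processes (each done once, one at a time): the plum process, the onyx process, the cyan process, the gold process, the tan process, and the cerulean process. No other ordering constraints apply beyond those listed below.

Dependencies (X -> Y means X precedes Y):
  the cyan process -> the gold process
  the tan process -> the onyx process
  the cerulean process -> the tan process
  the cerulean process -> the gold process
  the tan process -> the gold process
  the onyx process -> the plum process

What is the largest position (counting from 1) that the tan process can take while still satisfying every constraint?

3

Following every chain forward from the tan process, the processes that must come later are the plum process, the onyx process, the gold process — 3 of them.
With 3 mandatory successors out of 6 processes total, the latest slot for the tan process is 6−3 = 3, and it's reachable by doing all non-successors before the tan process.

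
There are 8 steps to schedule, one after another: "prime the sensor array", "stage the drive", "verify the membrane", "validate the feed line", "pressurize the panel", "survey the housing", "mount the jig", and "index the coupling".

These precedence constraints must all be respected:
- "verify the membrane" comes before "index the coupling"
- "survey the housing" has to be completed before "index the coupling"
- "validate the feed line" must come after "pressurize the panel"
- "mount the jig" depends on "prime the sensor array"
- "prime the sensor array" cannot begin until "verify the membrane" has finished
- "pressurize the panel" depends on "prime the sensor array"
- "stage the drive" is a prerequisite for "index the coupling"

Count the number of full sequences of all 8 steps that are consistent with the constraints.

330

The steps with no prerequisites are "stage the drive", "verify the membrane", "survey the housing"; any of them can be placed first.
Enumerating by repeatedly choosing an available step (one whose prerequisites are all placed) gives 330 distinct complete orderings.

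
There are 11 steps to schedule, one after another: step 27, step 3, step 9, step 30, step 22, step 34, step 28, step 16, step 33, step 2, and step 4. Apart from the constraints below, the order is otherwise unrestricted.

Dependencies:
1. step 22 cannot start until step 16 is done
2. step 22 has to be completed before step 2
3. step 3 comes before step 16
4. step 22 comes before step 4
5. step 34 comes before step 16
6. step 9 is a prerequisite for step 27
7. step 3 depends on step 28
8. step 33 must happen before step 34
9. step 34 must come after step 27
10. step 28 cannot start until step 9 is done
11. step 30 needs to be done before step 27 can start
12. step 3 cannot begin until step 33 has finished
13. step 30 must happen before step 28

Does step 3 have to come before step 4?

Yes

Following the dependencies: step 3 → step 16 → step 22 → step 4.
That forces step 3 before step 4 in every valid schedule.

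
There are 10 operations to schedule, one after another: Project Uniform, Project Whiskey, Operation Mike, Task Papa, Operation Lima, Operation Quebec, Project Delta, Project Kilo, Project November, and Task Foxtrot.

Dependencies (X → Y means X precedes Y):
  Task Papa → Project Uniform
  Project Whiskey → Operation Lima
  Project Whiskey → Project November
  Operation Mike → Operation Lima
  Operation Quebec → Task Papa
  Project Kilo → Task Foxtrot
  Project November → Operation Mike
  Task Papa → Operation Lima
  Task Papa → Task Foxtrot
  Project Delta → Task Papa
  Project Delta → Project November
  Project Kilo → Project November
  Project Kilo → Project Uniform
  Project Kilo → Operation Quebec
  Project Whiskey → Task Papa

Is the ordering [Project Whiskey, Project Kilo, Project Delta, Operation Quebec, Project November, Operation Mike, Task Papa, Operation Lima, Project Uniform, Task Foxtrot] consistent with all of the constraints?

Yes

Checking each listed constraint against this order: for instance, Project Kilo is in position 2 and Task Foxtrot in position 10, so that constraint holds — and the remaining constraints check out the same way.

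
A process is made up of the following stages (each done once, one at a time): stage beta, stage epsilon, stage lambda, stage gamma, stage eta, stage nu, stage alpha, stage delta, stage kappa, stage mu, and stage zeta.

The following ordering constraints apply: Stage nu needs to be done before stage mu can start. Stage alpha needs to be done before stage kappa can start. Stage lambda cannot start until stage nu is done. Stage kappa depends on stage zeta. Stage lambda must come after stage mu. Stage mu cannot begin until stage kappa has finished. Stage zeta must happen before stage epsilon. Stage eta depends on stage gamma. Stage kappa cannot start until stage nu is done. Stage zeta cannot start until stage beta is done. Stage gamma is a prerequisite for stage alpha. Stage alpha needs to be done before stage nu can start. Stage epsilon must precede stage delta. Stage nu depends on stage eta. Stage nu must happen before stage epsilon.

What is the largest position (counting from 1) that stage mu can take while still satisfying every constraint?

10

Following the constraints forward from stage mu, its only required successor is stage lambda.
So at least 1 stage follows stage mu, putting stage mu no later than position 10. That position is achievable by scheduling everything else first.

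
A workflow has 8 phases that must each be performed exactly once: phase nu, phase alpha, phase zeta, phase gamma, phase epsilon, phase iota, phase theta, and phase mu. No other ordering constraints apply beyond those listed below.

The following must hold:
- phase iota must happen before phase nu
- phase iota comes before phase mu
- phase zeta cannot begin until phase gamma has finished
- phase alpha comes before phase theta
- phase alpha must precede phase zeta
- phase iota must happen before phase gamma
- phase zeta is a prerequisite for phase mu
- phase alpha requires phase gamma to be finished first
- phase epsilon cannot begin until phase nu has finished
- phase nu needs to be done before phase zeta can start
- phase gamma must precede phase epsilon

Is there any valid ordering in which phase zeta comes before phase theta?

Yes

No chain of constraints runs from phase theta to phase zeta, so phase theta is not required to come first.
So a valid ordering placing phase zeta earlier than phase theta exists.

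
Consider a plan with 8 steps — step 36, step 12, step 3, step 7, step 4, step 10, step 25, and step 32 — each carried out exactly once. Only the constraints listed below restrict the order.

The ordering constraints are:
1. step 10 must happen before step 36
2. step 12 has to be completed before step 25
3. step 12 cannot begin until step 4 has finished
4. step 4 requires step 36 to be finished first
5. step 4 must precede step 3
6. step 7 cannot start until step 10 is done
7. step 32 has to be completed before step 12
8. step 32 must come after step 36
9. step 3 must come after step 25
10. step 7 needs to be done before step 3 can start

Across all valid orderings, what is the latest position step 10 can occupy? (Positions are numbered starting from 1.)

1

The steps that are forced after step 10, directly or by a chain of constraints, are step 36, step 12, step 3, step 7, step 4, step 25, step 32. That's 7 steps.
With 7 mandatory successors out of 8 steps total, the latest slot for step 10 is 8−7 = 1, and it's reachable by doing all non-successors before step 10.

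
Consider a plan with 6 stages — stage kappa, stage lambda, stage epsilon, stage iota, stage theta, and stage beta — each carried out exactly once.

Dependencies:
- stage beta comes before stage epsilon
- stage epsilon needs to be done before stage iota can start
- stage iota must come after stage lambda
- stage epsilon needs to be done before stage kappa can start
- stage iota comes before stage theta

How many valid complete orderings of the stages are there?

10

2 stages have no prerequisites (stage lambda, stage beta), so any of them could come first.
Systematically extending each partial ordering one stage at a time and counting, there are 10 complete orderings.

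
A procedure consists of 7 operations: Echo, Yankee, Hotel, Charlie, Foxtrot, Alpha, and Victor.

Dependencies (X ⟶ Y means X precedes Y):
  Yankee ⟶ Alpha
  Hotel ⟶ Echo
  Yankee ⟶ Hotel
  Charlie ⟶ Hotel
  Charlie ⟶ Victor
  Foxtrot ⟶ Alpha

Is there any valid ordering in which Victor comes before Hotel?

Yes

No chain of constraints runs from Hotel to Victor, so Hotel is not required to come first.
That means at least one valid schedule has Victor before Hotel.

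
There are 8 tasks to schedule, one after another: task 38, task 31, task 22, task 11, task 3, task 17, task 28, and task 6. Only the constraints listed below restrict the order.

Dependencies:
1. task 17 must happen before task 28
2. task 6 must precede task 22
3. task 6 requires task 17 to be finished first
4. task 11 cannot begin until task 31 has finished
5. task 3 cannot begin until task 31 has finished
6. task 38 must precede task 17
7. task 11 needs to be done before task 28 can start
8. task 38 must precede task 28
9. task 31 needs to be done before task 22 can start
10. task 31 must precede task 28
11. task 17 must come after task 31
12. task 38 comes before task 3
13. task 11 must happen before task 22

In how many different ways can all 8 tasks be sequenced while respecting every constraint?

111

The tasks with no prerequisites are task 38, task 31; any of them can be placed first.
Systematically extending each partial ordering one task at a time and counting, there are 111 complete orderings.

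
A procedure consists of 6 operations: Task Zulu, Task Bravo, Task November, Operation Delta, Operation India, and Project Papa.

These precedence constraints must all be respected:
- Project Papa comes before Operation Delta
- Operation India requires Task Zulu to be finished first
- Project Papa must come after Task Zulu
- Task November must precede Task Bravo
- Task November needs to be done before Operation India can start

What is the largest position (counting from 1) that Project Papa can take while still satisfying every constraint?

5

The only operation forced after Project Papa (directly or by a chain) is Operation Delta.
So at least 1 operation follows Project Papa, putting Project Papa no later than position 5. That position is achievable by scheduling everything else first.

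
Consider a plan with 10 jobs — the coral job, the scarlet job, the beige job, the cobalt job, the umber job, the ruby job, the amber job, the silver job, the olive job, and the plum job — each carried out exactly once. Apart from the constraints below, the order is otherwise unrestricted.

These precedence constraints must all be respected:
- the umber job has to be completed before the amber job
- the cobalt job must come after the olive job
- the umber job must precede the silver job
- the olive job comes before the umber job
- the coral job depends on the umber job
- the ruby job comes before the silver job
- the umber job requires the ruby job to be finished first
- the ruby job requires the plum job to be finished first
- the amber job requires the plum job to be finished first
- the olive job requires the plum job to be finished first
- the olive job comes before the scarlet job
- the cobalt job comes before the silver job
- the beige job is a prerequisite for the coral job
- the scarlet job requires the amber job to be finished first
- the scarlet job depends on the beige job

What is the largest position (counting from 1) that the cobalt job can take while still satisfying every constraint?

9

Following the constraints forward from the cobalt job, its only required successor is the silver job.
With 1 mandatory successor out of 10 jobs total, the latest slot for the cobalt job is 10−1 = 9, and it's reachable by doing all non-successors before the cobalt job.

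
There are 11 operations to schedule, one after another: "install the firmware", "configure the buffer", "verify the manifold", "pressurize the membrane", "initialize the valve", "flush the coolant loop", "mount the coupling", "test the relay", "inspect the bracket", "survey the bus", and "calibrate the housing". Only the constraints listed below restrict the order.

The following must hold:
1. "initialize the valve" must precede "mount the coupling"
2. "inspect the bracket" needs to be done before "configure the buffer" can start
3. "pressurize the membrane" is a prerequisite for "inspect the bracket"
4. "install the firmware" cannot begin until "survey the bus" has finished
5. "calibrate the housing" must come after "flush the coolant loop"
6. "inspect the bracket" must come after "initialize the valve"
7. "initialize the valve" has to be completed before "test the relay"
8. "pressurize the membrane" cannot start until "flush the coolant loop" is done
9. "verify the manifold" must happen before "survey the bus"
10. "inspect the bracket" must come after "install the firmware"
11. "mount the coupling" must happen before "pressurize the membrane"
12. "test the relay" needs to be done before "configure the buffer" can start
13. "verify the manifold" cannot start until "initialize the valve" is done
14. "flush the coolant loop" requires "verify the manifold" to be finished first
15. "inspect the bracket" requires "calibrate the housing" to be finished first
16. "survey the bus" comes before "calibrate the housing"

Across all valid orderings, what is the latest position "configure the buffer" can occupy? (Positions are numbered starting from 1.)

11

"configure the buffer" has no required successors, so nothing stops it from going last (position 11).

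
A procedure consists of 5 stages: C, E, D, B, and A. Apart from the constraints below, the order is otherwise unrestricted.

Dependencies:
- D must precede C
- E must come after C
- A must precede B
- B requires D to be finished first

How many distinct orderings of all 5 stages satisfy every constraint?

9

2 stages have no prerequisites (D, A), so any of them could come first.
Systematically extending each partial ordering one stage at a time and counting, there are 9 complete orderings.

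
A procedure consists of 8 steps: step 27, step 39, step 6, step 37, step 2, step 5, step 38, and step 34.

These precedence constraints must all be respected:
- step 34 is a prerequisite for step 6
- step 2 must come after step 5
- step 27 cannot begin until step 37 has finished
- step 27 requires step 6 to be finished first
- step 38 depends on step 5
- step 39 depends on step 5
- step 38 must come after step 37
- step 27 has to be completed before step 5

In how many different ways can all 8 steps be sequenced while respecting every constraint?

18

2 steps have no prerequisites (step 37, step 34), so any of them could come first.
Systematically extending each partial ordering one step at a time and counting, there are 18 complete orderings.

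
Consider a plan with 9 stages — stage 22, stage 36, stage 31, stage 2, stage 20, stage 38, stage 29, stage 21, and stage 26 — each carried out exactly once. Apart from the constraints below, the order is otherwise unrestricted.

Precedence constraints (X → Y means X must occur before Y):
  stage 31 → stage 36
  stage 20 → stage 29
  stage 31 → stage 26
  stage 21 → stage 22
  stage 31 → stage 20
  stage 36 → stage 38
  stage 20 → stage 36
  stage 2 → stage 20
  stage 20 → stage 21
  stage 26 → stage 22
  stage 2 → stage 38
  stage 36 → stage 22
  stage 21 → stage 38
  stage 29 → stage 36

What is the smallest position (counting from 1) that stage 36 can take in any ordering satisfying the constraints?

Working backwards through the constraints from stage 36, its full set of required predecessors is stage 31, stage 2, stage 20, stage 29 — 4 of them.
With 4 mandatory predecessors, the earliest stage 36 can sit is position 4+1 = 5, and placing just those 4 first achieves it.

5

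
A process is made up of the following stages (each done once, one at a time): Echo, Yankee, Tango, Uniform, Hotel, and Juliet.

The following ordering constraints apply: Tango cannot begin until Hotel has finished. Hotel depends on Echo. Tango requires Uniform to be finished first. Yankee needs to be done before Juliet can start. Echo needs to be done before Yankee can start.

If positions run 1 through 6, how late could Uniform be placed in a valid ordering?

5

The only stage forced after Uniform (directly or by a chain) is Tango.
With 1 mandatory successor out of 6 stages total, the latest slot for Uniform is 6−1 = 5, and it's reachable by doing all non-successors before Uniform.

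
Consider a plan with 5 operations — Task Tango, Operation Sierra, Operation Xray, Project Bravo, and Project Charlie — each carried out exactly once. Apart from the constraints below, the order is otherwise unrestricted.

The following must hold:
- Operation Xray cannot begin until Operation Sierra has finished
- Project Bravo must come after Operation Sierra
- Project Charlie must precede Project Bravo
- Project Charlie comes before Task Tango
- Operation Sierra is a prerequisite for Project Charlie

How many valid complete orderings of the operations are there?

8

Operation Sierra is the only operation with nothing required before it, so every ordering starts there.
Enumerating by repeatedly choosing an available operation (one whose prerequisites are all placed) gives 8 distinct complete orderings.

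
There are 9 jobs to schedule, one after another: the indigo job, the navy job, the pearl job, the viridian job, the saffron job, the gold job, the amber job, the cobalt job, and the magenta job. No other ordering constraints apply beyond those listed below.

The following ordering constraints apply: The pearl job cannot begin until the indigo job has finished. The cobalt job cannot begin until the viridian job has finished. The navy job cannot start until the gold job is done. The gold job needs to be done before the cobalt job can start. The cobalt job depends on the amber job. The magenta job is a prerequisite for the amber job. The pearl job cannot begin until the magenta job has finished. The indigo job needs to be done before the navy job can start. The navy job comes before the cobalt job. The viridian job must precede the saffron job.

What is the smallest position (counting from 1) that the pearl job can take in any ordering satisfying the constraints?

Working backwards through the constraints from the pearl job, its full set of required predecessors is the indigo job, the magenta job — 2 of them.
So at minimum 2 jobs come before the pearl job, putting the pearl job no earlier than position 3. That position is achievable by scheduling exactly those predecessors first.

3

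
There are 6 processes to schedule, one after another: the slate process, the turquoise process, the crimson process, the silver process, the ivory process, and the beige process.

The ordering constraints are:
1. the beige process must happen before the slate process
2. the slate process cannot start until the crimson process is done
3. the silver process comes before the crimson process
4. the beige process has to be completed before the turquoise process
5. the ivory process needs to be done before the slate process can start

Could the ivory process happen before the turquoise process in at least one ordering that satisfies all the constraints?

Yes

No chain of constraints runs from the turquoise process to the ivory process, so the turquoise process is not required to come first.
That means at least one valid schedule has the ivory process before the turquoise process.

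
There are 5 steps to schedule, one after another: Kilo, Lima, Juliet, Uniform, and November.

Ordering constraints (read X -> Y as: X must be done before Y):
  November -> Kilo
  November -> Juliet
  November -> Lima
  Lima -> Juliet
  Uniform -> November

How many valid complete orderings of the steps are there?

Only Uniform has no prerequisites, so it must go first.
Enumerating by repeatedly choosing an available step (one whose prerequisites are all placed) gives 3 distinct complete orderings.

3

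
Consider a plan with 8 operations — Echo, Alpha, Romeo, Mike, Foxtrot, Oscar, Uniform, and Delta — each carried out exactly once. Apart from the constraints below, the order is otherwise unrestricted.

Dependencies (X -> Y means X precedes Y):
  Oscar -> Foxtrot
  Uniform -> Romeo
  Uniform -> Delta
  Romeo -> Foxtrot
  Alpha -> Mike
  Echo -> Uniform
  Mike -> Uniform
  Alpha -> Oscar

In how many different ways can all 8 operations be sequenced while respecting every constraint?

The operations with no prerequisites are Echo, Alpha; any of them can be placed first.
Enumerating by repeatedly choosing an available operation (one whose prerequisites are all placed) gives 48 distinct complete orderings.

48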